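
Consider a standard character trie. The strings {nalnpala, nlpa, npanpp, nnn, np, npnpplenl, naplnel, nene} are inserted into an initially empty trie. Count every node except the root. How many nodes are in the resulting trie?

33

Count nodes per top-level branch (shared prefixes stored once):
  'n'-branch (nalnpala, naplnel, nene, nlpa, nnn, np, npanpp, npnpplenl): 33 nodes
Sum: 33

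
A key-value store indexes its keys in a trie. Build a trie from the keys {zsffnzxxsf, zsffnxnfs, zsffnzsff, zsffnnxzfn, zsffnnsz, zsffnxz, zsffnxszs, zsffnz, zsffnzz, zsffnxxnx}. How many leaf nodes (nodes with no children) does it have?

Leaves are exactly the stored words that no other stored word extends.
Those words: "zsffnnsz", "zsffnnxzfn", "zsffnxnfs", "zsffnxszs", "zsffnxxnx", "zsffnxz", "zsffnzsff", "zsffnzxxsf", "zsffnzz"
Leaf count: 9

9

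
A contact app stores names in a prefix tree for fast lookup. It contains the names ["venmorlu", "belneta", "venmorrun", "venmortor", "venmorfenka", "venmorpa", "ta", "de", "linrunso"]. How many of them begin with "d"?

Traverse to the node for "d", then collect every word in that subtree.
Matches: "de"
Count: 1

1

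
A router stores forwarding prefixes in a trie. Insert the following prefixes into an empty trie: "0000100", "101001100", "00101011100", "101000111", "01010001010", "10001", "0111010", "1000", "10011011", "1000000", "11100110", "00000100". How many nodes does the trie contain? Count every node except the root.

66

Count nodes per top-level branch (shared prefixes stored once):
  '0'-branch (00000100, 0000100, 00101011100, 01010001010, 0111010): 35 nodes
  '1'-branch (1000, 1000000, 10001, 10011011, 101000111, 101001100, 11100110): 31 nodes
Sum: 66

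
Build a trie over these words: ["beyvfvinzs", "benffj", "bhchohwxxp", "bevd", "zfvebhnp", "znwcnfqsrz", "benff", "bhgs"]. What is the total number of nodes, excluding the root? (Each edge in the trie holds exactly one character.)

44

Insert word by word; a character creates a node only if that edge doesn't already exist:
  "beyvfvinzs" → 10 new (b, e, y, v, f, v, i, n, z, s)
  "benffj" → prefix "be" already present; 4 new (n, f, f, j)
  "bhchohwxxp" → prefix "b" already present; 9 new (h, c, h, o, h, w, x, x, p)
  "bevd" → prefix "be" already present; 2 new (v, d)
  "zfvebhnp" → 8 new (z, f, v, e, b, h, n, p)
  "znwcnfqsrz" → prefix "z" already present; 9 new (n, w, c, n, f, q, s, r, z)
  "benff" → prefix "benff" already present; 0 new (none)
  "bhgs" → prefix "bh" already present; 2 new (g, s)
Total nodes = 10 + 4 + 9 + 2 + 8 + 9 + 0 + 2 = 44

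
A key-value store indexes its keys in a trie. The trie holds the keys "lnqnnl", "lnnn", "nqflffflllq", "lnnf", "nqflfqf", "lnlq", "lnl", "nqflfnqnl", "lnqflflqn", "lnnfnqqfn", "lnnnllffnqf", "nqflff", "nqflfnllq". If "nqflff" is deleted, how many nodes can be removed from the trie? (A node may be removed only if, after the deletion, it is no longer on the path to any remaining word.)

After clearing the end-marker at "nqflff", prune upward until reaching a node still needed by another word.
Every node on "nqflff" is still needed (e.g. by "nqflffflllq"), so nothing is freed.
Nodes removed: 0

0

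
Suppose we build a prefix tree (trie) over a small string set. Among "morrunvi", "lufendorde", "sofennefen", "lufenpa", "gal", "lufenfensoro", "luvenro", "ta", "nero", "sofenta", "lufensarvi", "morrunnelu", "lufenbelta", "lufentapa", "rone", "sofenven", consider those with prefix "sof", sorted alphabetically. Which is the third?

sofenven

DFS of the "sof" subtree visits, in order: "sofennefen", "sofenta", "sofenven"
The 3rd is sofenven.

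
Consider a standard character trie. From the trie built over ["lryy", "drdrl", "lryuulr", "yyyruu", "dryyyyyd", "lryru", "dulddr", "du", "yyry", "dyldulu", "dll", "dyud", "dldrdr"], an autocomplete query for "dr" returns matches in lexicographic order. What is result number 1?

drdrl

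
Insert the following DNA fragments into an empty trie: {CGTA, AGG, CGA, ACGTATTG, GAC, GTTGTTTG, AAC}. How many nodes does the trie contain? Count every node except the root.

Trie structure (* marks end of a word):
(root)
├─ A
│  ├─ A
│  │  └─ C *
│  ├─ C
│  │  └─ G
│  │     └─ T
│  │        └─ A
│  │           └─ T
│  │              └─ T
│  │                 └─ G *
│  └─ G
│     └─ G *
├─ C
│  └─ G
│     ├─ A *
│     └─ T
│        └─ A *
└─ G
   ├─ A
   │  └─ C *
   └─ T
      └─ T
         └─ G
            └─ T
               └─ T
                  └─ T
                     └─ G *
Counting every labelled node above: 27.

27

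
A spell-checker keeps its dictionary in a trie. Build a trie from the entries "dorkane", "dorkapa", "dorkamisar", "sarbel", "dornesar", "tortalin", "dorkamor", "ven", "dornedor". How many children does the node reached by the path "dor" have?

Walk "dor" from the root, arriving at one node.
Distinct next characters after "dor": k, n.
That node has 2 child edges.

2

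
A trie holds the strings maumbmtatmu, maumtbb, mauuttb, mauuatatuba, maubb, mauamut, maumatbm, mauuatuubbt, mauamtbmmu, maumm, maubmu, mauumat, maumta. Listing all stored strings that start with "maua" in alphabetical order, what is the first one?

mauamtbmmu

Words with prefix "maua", in lexicographic order: "mauamtbmmu", "mauamut"
The 1st is mauamtbmmu.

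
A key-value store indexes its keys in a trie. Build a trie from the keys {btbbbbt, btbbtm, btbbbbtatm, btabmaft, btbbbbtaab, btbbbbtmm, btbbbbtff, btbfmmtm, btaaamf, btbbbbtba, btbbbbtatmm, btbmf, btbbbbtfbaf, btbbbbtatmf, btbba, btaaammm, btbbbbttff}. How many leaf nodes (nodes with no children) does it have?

15

A leaf is a node with no children — equivalently, the end of a word that is not a proper prefix of any other stored word.
Those words: "btaaamf", "btaaammm", "btabmaft", "btbba", "btbbbbtaab", "btbbbbtatmf", "btbbbbtatmm", "btbbbbtba", "btbbbbtfbaf", "btbbbbtff", "btbbbbtmm", "btbbbbttff", "btbbtm", "btbfmmtm", "btbmf"
Leaf count: 15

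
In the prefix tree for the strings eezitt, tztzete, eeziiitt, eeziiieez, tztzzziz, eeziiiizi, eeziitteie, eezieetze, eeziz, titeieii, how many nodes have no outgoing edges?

10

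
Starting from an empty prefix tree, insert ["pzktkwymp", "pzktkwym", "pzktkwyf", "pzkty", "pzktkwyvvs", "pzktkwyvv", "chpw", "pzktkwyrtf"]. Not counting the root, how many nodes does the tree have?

21

For each word, the new-node count is its length minus the longest prefix already in the trie:
  "pzktkwymp" → 9 new (p, z, k, t, k, w, y, m, p)
  "pzktkwym" → prefix "pzktkwym" already present; 0 new (none)
  "pzktkwyf" → prefix "pzktkwy" already present; 1 new (f)
  "pzkty" → prefix "pzkt" already present; 1 new (y)
  "pzktkwyvvs" → prefix "pzktkwy" already present; 3 new (v, v, s)
  "pzktkwyvv" → prefix "pzktkwyvv" already present; 0 new (none)
  "chpw" → 4 new (c, h, p, w)
  "pzktkwyrtf" → prefix "pzktkwy" already present; 3 new (r, t, f)
Total nodes = 9 + 0 + 1 + 1 + 3 + 0 + 4 + 3 = 21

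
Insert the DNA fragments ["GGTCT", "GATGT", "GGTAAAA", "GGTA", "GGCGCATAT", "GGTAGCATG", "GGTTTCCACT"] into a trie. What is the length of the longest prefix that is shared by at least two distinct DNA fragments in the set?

Equivalently: take the maximum, over all pairs, of their longest common prefix length.
e.g. "GGTA" and "GGTAAAA" share the prefix "GGTA" of length 4; no pair shares a longer one.
Longest shared-prefix length: 4

4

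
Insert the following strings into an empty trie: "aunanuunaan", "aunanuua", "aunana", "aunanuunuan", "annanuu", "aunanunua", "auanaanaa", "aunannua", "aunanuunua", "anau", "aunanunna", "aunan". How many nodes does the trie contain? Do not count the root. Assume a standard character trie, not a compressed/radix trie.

39

Insert word by word; a character creates a node only if that edge doesn't already exist:
  "aunanuunaan" → 11 new (a, u, n, a, n, u, u, n, a, a, n)
  "aunanuua" → prefix "aunanuu" already present; 1 new (a)
  "aunana" → prefix "aunan" already present; 1 new (a)
  "aunanuunuan" → prefix "aunanuun" already present; 3 new (u, a, n)
  "annanuu" → prefix "a" already present; 6 new (n, n, a, n, u, u)
  "aunanunua" → prefix "aunanu" already present; 3 new (n, u, a)
  "auanaanaa" → prefix "au" already present; 7 new (a, n, a, a, n, a, a)
  "aunannua" → prefix "aunan" already present; 3 new (n, u, a)
  "aunanuunua" → prefix "aunanuunua" already present; 0 new (none)
  "anau" → prefix "an" already present; 2 new (a, u)
  "aunanunna" → prefix "aunanun" already present; 2 new (n, a)
  "aunan" → prefix "aunan" already present; 0 new (none)
Total nodes = 11 + 1 + 1 + 3 + 6 + 3 + 7 + 3 + 0 + 2 + 2 + 0 = 39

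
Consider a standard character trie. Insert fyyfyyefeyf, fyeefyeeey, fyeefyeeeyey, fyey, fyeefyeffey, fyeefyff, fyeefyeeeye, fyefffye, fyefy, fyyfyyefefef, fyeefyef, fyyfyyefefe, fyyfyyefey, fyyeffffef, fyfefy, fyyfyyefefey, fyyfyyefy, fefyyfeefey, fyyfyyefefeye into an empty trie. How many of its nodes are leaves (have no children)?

13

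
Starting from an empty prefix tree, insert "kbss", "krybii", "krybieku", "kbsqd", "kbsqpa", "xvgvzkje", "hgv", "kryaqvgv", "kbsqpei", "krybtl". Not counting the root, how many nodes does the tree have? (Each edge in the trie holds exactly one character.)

36

Count nodes per top-level branch (shared prefixes stored once):
  'h'-branch (hgv): 3 nodes
  'k'-branch (kbsqd, kbsqpa, kbsqpei, kbss, kryaqvgv, krybieku, krybii, krybtl): 25 nodes
  'x'-branch (xvgvzkje): 8 nodes
Sum: 36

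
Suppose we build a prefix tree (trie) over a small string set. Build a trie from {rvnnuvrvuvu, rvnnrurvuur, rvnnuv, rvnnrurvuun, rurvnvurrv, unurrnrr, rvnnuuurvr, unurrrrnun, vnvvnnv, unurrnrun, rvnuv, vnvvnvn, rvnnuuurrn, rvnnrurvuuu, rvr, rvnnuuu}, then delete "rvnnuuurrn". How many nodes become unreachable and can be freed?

2

Walk "rvnnuuurrn" from the leaf back toward the root, removing each node that no remaining word uses.
The suffix "rn" (2 nodes) is used only by "rvnnuuurrn"; the node for "rvnnuuur" still has the child "v", so pruning stops there.
Nodes removed: 2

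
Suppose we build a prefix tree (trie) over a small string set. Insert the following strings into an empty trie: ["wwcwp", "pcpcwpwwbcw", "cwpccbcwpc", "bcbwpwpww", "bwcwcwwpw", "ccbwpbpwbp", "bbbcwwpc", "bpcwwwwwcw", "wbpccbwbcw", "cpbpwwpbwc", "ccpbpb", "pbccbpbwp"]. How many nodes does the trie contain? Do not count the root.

Trace insertions, counting only characters that open a new branch:
  "wwcwp" → 5 new (w, w, c, w, p)
  "pcpcwpwwbcw" → 11 new (p, c, p, c, w, p, w, w, b, c, w)
  "cwpccbcwpc" → 10 new (c, w, p, c, c, b, c, w, p, c)
  "bcbwpwpww" → 9 new (b, c, b, w, p, w, p, w, w)
  "bwcwcwwpw" → prefix "b" already present; 8 new (w, c, w, c, w, w, p, w)
  "ccbwpbpwbp" → prefix "c" already present; 9 new (c, b, w, p, b, p, w, b, p)
  "bbbcwwpc" → prefix "b" already present; 7 new (b, b, c, w, w, p, c)
  "bpcwwwwwcw" → prefix "b" already present; 9 new (p, c, w, w, w, w, w, c, w)
  "wbpccbwbcw" → prefix "w" already present; 9 new (b, p, c, c, b, w, b, c, w)
  "cpbpwwpbwc" → prefix "c" already present; 9 new (p, b, p, w, w, p, b, w, c)
  "ccpbpb" → prefix "cc" already present; 4 new (p, b, p, b)
  "pbccbpbwp" → prefix "p" already present; 8 new (b, c, c, b, p, b, w, p)
Total nodes = 5 + 11 + 10 + 9 + 8 + 9 + 7 + 9 + 9 + 9 + 4 + 8 = 98

98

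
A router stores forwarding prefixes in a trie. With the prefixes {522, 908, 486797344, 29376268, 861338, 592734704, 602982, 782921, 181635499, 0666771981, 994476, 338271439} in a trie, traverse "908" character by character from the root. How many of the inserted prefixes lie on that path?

1

Walk "908" from the root; an end-of-word marker is hit whenever a stored word is a prefix of "908".
Prefixes of the query that are stored words: "908"
Count: 1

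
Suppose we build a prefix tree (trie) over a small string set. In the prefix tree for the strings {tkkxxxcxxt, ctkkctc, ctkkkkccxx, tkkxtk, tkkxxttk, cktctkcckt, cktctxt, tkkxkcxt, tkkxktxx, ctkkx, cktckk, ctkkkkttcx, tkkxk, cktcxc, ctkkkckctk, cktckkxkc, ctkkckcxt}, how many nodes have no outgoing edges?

A leaf is a node with no children — equivalently, the end of a word that is not a proper prefix of any other stored word.
Those words: "cktckkxkc", "cktctkcckt", "cktctxt", "cktcxc", "ctkkckcxt", "ctkkctc", "ctkkkckctk", "ctkkkkccxx", "ctkkkkttcx", "ctkkx", "tkkxkcxt", "tkkxktxx", "tkkxtk", "tkkxxttk", "tkkxxxcxxt"
Leaf count: 15

15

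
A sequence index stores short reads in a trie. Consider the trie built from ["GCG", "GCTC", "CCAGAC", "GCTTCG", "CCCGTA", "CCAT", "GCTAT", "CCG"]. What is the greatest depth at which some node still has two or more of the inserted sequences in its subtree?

The deepest shared node is where two words last agree before diverging.
"CCAGAC" and "CCAT" agree on "CCA" (3 characters) before diverging; nothing deeper is shared.
Longest shared-prefix length: 3

3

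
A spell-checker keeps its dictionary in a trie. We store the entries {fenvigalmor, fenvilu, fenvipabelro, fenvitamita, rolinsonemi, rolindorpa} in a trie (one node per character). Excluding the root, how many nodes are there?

42

For each word, the new-node count is its length minus the longest prefix already in the trie:
  "fenvigalmor" → 11 new (f, e, n, v, i, g, a, l, m, o, r)
  "fenvilu" → prefix "fenvi" already present; 2 new (l, u)
  "fenvipabelro" → prefix "fenvi" already present; 7 new (p, a, b, e, l, r, o)
  "fenvitamita" → prefix "fenvi" already present; 6 new (t, a, m, i, t, a)
  "rolinsonemi" → 11 new (r, o, l, i, n, s, o, n, e, m, i)
  "rolindorpa" → prefix "rolin" already present; 5 new (d, o, r, p, a)
Total nodes = 11 + 2 + 7 + 6 + 11 + 5 = 42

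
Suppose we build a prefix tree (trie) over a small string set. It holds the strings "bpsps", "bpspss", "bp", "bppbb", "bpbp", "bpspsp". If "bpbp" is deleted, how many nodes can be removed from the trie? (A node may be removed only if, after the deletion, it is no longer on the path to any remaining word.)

2

A node on "bpbp"'s path can go only if nothing else ends at it or branches off below it.
The suffix "bp" (2 nodes) is used only by "bpbp"; the node for "bp" still has the child "s", so pruning stops there.
Nodes removed: 2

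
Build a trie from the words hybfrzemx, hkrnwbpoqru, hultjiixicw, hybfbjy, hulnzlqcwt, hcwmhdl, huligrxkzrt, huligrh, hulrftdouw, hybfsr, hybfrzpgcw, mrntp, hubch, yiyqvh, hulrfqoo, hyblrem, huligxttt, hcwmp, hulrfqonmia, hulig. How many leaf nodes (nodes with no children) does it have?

19

A leaf is a node with no children — equivalently, the end of a word that is not a proper prefix of any other stored word.
Those words: "hcwmhdl", "hcwmp", "hkrnwbpoqru", "hubch", "huligrh", "huligrxkzrt", "huligxttt", "hulnzlqcwt", "hulrfqonmia", "hulrfqoo", "hulrftdouw", "hultjiixicw", "hybfbjy", "hybfrzemx", "hybfrzpgcw", "hybfsr", "hyblrem", "mrntp", "yiyqvh"
Leaf count: 19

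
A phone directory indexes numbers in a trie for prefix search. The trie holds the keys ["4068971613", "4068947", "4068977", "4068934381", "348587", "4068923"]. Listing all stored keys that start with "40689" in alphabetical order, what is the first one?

Filter for "40689…" and sort: "4068923", "4068934381", "4068947", "4068971613", "4068977"
Position 1: 4068923

4068923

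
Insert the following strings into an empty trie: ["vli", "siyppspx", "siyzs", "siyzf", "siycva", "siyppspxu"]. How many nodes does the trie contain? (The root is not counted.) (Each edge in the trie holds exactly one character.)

18

Trace insertions, counting only characters that open a new branch:
  "vli" → 3 new (v, l, i)
  "siyppspx" → 8 new (s, i, y, p, p, s, p, x)
  "siyzs" → prefix "siy" already present; 2 new (z, s)
  "siyzf" → prefix "siyz" already present; 1 new (f)
  "siycva" → prefix "siy" already present; 3 new (c, v, a)
  "siyppspxu" → prefix "siyppspx" already present; 1 new (u)
Total nodes = 3 + 8 + 2 + 1 + 3 + 1 = 18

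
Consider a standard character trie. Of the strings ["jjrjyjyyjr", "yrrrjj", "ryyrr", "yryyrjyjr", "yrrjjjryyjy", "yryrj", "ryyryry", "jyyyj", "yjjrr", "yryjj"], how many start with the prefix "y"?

6

Filter for entries beginning with "y":
Words under "y": yjjrr, yrrjjjryyjy, yrrrjj, yryjj, yryrj, yryyrjyjr
Count: 6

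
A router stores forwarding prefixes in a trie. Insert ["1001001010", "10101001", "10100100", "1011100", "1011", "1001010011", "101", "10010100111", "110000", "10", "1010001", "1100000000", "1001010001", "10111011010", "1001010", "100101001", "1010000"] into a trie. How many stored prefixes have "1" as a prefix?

Walk to "1"; the words in its subtree are exactly those with that prefix.
Words under "1": 10, 1001001010, 1001010, 1001010001, 100101001, 1001010011, 10010100111, 101, 1010000, 1010001, 10100100, 10101001, 1011, 1011100, 10111011010, 110000, 1100000000
Count: 17

17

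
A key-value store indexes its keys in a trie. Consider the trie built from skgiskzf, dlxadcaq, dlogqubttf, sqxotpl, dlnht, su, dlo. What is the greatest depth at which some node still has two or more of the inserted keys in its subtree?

Equivalently: take the maximum, over all pairs, of their longest common prefix length.
"dlo" and "dlogqubttf" agree on "dlo" (3 characters) before diverging; nothing deeper is shared.
Longest shared-prefix length: 3

3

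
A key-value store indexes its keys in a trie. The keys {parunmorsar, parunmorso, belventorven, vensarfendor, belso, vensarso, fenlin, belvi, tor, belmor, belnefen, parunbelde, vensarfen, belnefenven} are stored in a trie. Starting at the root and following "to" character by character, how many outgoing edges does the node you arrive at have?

1

Walk "to" from the root, arriving at one node.
Characters that immediately follow "to" among the stored strings: {r}.
That node has 1 child edge.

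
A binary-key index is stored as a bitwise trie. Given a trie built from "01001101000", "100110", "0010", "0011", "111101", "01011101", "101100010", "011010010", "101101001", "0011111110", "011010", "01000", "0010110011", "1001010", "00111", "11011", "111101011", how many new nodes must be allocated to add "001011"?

Every character of "001011" already lies on an existing path (it is a prefix of some stored word).
No new nodes are needed: 0.

0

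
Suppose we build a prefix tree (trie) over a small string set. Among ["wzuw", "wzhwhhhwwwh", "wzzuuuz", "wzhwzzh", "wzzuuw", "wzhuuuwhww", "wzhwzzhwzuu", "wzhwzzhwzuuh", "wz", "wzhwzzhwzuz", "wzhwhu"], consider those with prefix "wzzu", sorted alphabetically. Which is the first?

Filter for "wzzu…" and sort: "wzzuuuz", "wzzuuw"
The 1st is wzzuuuz.

wzzuuuz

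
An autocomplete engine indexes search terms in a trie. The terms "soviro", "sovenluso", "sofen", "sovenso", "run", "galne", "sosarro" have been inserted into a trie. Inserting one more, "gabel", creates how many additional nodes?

The longest prefix of "gabel" already in the trie is "ga" (length 2).
Each of the 3 remaining characters creates one node.

3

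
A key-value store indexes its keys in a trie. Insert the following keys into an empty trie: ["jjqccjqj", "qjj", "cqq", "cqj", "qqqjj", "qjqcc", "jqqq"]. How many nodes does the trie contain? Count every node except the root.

Trace insertions, counting only characters that open a new branch:
  "jjqccjqj" → 8 new (j, j, q, c, c, j, q, j)
  "qjj" → 3 new (q, j, j)
  "cqq" → 3 new (c, q, q)
  "cqj" → prefix "cq" already present; 1 new (j)
  "qqqjj" → prefix "q" already present; 4 new (q, q, j, j)
  "qjqcc" → prefix "qj" already present; 3 new (q, c, c)
  "jqqq" → prefix "j" already present; 3 new (q, q, q)
Total nodes = 8 + 3 + 3 + 1 + 4 + 3 + 3 = 25

25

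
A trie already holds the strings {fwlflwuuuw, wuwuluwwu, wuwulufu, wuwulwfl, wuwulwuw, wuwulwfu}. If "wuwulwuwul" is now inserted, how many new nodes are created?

The longest prefix of "wuwulwuwul" already in the trie is "wuwulwuw" (length 8).
Each of the 2 remaining characters creates one node.

2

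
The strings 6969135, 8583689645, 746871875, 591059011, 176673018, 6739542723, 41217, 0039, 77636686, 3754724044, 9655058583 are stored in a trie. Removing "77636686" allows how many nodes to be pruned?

Walk "77636686" from the leaf back toward the root, removing each node that no remaining word uses.
The suffix "7636686" (7 nodes) is used only by "77636686"; the node for "7" still has the child "4", so pruning stops there.
Nodes removed: 7

7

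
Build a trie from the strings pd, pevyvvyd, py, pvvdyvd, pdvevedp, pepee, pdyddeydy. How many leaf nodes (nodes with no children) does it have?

Leaves are exactly the stored words that no other stored word extends.
Those words: "pdvevedp", "pdyddeydy", "pepee", "pevyvvyd", "pvvdyvd", "py"
Leaf count: 6

6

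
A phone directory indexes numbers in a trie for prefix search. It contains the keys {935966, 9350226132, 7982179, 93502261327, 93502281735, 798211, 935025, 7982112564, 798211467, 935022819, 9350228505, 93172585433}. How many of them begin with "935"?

7

Filter for entries beginning with "935":
Matches: "9350226132", "93502261327", "93502281735", "935022819", "9350228505", "935025", "935966"
Count: 7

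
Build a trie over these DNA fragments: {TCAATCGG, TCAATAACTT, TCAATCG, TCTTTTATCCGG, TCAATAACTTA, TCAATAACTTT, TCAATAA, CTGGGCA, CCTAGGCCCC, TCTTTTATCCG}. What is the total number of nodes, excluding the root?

41

Count nodes per top-level branch (shared prefixes stored once):
  'C'-branch (CCTAGGCCCC, CTGGGCA): 16 nodes
  'T'-branch (TCAATAA, TCAATAACTT, TCAATAACTTA, TCAATAACTTT, TCAATCG, TCAATCGG, TCTTTTATCCG, TCTTTTATCCGG): 25 nodes
Sum: 41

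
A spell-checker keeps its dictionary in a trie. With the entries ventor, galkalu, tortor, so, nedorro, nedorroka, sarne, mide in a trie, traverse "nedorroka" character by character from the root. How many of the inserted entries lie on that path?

2

Check each prefix of "nedorroka" against the stored set — each match is an end-marker on the path.
Prefixes of the query that are stored words: "nedorro", "nedorroka"
Count: 2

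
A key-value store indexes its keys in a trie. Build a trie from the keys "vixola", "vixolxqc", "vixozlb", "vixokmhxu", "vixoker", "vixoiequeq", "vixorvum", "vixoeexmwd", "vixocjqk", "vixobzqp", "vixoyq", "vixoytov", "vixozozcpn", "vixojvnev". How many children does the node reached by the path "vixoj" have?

Follow the path "vixoj" to its node, then look at its outgoing edges.
Characters that immediately follow "vixoj" among the stored strings: {v}.
That node has 1 child edge.

1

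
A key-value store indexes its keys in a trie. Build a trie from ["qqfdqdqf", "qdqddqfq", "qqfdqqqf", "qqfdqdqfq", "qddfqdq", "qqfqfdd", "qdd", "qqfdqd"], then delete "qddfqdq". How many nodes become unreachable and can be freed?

Walk "qddfqdq" from the leaf back toward the root, removing each node that no remaining word uses.
The suffix "fqdq" (4 nodes) is used only by "qddfqdq"; "qdd" is itself a stored word, so pruning stops there.
Nodes removed: 4

4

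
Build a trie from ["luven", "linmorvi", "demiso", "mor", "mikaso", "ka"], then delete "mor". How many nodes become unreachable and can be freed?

2

Walk "mor" from the leaf back toward the root, removing each node that no remaining word uses.
The suffix "or" (2 nodes) is used only by "mor"; the node for "m" still has the child "i", so pruning stops there.
Nodes removed: 2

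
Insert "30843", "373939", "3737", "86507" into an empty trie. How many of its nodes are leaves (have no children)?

4

A leaf is a node with no children — equivalently, the end of a word that is not a proper prefix of any other stored word.
Those words: "30843", "3737", "373939", "86507"
Leaf count: 4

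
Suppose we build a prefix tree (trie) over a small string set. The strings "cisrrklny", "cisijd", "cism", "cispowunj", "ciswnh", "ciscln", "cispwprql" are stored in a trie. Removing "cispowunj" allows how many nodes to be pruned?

5

Walk "cispowunj" from the leaf back toward the root, removing each node that no remaining word uses.
The suffix "owunj" (5 nodes) is used only by "cispowunj"; the node for "cisp" still has the child "w", so pruning stops there.
Nodes removed: 5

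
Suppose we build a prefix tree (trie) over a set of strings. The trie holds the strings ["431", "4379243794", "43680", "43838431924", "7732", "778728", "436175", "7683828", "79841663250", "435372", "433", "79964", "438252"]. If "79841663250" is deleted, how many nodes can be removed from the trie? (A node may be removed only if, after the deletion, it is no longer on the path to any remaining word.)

Walk "79841663250" from the leaf back toward the root, removing each node that no remaining word uses.
The suffix "841663250" (9 nodes) is used only by "79841663250"; the node for "79" still has the child "9", so pruning stops there.
Nodes removed: 9

9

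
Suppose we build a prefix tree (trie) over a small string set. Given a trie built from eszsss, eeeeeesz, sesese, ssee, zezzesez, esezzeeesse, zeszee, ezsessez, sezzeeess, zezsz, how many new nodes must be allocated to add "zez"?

"zez" is already a full path in the trie; only an end-marker is added.
No new nodes are needed: 0.

0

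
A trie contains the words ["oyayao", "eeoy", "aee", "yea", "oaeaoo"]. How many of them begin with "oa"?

Walk to "oa"; the words in its subtree are exactly those with that prefix.
Words under "oa": oaeaoo
Count: 1

1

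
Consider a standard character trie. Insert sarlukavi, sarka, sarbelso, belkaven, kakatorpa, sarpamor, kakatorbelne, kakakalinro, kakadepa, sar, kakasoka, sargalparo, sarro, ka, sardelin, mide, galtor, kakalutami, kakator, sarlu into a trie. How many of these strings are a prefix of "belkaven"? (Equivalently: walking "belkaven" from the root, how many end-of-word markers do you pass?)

Traverse "belkaven" character by character; count nodes along the way that are marked as word ends.
Prefixes of the query that are stored words: "belkaven"
Count: 1

1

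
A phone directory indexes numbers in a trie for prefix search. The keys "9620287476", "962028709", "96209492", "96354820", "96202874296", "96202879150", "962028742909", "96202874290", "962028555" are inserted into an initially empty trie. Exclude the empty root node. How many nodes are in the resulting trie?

For each word, the new-node count is its length minus the longest prefix already in the trie:
  "9620287476" → 10 new (9, 6, 2, 0, 2, 8, 7, 4, 7, 6)
  "962028709" → prefix "9620287" already present; 2 new (0, 9)
  "96209492" → prefix "9620" already present; 4 new (9, 4, 9, 2)
  "96354820" → prefix "96" already present; 6 new (3, 5, 4, 8, 2, 0)
  "96202874296" → prefix "96202874" already present; 3 new (2, 9, 6)
  "96202879150" → prefix "9620287" already present; 4 new (9, 1, 5, 0)
  "962028742909" → prefix "9620287429" already present; 2 new (0, 9)
  "96202874290" → prefix "96202874290" already present; 0 new (none)
  "962028555" → prefix "962028" already present; 3 new (5, 5, 5)
Total nodes = 10 + 2 + 4 + 6 + 3 + 4 + 2 + 0 + 3 = 34

34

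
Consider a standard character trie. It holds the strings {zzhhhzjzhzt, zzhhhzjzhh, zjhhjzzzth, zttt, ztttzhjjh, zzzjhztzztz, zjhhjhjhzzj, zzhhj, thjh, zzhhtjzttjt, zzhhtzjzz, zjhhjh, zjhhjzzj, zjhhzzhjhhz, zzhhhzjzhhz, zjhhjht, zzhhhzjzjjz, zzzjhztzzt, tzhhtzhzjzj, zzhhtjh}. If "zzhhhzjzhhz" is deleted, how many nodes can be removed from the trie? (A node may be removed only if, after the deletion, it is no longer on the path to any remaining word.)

After clearing the end-marker at "zzhhhzjzhhz", prune upward until reaching a node still needed by another word.
The suffix "z" (1 node) is used only by "zzhhhzjzhhz"; "zzhhhzjzhh" is itself a stored word, so pruning stops there.
Nodes removed: 1

1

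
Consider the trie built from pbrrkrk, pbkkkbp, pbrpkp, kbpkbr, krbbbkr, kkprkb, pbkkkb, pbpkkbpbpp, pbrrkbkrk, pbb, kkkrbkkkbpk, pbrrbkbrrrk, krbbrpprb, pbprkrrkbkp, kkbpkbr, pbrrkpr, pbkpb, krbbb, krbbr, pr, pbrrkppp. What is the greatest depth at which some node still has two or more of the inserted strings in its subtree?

Look for the deepest trie node that still has at least two words in its subtree.
"pbkkkb" and "pbkkkbp" agree on "pbkkkb" (6 characters) before diverging; nothing deeper is shared.
Longest shared-prefix length: 6

6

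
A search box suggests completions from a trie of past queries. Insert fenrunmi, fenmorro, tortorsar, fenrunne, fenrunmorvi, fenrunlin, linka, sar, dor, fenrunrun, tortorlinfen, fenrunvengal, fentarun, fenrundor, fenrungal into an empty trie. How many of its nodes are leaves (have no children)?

A leaf is a node with no children — equivalently, the end of a word that is not a proper prefix of any other stored word.
Those words: "dor", "fenmorro", "fenrundor", "fenrungal", "fenrunlin", "fenrunmi", "fenrunmorvi", "fenrunne", "fenrunrun", "fenrunvengal", "fentarun", "linka", "sar", "tortorlinfen", "tortorsar"
Leaf count: 15

15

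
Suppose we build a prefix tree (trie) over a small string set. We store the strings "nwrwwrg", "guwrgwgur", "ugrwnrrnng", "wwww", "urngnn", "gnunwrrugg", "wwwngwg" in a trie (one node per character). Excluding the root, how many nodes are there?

48

Count nodes per top-level branch (shared prefixes stored once):
  'g'-branch (gnunwrrugg, guwrgwgur): 18 nodes
  'n'-branch (nwrwwrg): 7 nodes
  'u'-branch (ugrwnrrnng, urngnn): 15 nodes
  'w'-branch (wwwngwg, wwww): 8 nodes
Sum: 48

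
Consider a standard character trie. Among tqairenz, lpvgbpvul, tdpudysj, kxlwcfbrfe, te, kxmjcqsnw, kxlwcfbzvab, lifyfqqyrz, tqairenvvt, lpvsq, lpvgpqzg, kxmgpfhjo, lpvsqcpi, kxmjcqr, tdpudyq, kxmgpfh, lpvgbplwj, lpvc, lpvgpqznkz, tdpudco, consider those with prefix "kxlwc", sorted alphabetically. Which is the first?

kxlwcfbrfe

Filter for "kxlwc…" and sort: "kxlwcfbrfe", "kxlwcfbzvab"
Position 1: kxlwcfbrfe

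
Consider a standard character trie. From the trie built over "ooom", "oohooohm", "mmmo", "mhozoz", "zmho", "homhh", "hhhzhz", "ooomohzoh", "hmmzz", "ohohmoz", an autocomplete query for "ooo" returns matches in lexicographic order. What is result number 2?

DFS of the "ooo" subtree visits, in order: "ooom", "ooomohzoh"
The 2nd is ooomohzoh.

ooomohzoh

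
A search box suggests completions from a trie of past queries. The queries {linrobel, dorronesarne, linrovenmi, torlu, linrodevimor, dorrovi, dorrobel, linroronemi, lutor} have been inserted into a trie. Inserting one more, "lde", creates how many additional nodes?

2

"l" is already a path in the trie; the remaining "de" must be added.
New nodes needed: |"lde"| − 1 = 3 − 1 = 2.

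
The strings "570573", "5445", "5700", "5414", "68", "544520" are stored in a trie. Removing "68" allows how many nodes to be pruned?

2

A node on "68"'s path can go only if nothing else ends at it or branches off below it.
No other word shares any prefix with "68", so all 2 of its nodes go.
Nodes removed: 2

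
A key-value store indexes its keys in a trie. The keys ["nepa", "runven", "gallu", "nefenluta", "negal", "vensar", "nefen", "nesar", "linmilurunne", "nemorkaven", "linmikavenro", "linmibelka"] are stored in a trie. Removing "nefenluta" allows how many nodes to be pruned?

A node on "nefenluta"'s path can go only if nothing else ends at it or branches off below it.
The suffix "luta" (4 nodes) is used only by "nefenluta"; "nefen" is itself a stored word, so pruning stops there.
Nodes removed: 4

4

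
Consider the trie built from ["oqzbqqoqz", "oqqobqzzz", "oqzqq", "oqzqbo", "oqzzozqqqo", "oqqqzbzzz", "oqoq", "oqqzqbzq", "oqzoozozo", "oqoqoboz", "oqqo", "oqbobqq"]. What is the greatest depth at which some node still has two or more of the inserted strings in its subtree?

4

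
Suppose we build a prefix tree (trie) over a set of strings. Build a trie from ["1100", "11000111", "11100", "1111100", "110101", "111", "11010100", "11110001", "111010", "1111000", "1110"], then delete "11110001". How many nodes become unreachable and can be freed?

1

A node on "11110001"'s path can go only if nothing else ends at it or branches off below it.
The suffix "1" (1 node) is used only by "11110001"; "1111000" is itself a stored word, so pruning stops there.
Nodes removed: 1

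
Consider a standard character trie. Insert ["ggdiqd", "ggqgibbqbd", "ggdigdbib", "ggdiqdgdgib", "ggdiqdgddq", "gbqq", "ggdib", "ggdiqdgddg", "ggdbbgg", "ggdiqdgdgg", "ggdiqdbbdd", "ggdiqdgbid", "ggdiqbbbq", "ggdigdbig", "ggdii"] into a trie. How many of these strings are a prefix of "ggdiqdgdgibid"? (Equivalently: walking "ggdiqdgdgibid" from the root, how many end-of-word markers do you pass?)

Walk "ggdiqdgdgibid" from the root; an end-of-word marker is hit whenever a stored word is a prefix of "ggdiqdgdgibid".
Prefixes of the query that are stored words: "ggdiqd", "ggdiqdgdgib"
Count: 2

2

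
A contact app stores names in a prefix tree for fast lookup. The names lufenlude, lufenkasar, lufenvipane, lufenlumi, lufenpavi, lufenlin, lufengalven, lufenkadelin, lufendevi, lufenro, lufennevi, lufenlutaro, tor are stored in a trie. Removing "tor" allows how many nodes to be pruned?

3

A node on "tor"'s path can go only if nothing else ends at it or branches off below it.
No other word shares any prefix with "tor", so all 3 of its nodes go.
Nodes removed: 3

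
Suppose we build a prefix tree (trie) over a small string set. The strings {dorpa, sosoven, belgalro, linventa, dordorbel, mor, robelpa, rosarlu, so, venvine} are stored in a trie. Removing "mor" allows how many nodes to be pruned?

3

After clearing the end-marker at "mor", prune upward until reaching a node still needed by another word.
No other word shares any prefix with "mor", so all 3 of its nodes go.
Nodes removed: 3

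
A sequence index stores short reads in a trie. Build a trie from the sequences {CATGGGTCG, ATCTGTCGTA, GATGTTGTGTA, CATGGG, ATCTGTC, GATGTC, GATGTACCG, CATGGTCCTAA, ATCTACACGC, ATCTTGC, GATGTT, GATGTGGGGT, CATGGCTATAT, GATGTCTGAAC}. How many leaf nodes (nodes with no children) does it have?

Leaves are exactly the stored words that no other stored word extends.
Those words: "ATCTACACGC", "ATCTGTCGTA", "ATCTTGC", "CATGGCTATAT", "CATGGGTCG", "CATGGTCCTAA", "GATGTACCG", "GATGTCTGAAC", "GATGTGGGGT", "GATGTTGTGTA"
Leaf count: 10

10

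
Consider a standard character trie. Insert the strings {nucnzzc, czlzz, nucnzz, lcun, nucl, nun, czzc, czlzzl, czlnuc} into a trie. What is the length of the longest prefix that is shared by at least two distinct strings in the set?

Equivalently: take the maximum, over all pairs, of their longest common prefix length.
"nucnzz" and "nucnzzc" agree on "nucnzz" (6 characters) before diverging; nothing deeper is shared.
Longest shared-prefix length: 6

6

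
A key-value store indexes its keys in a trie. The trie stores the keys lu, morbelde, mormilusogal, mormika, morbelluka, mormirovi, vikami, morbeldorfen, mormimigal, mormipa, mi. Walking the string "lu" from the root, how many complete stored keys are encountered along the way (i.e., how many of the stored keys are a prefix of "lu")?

1

Walk "lu" from the root; an end-of-word marker is hit whenever a stored word is a prefix of "lu".
Prefixes of the query that are stored words: "lu"
Count: 1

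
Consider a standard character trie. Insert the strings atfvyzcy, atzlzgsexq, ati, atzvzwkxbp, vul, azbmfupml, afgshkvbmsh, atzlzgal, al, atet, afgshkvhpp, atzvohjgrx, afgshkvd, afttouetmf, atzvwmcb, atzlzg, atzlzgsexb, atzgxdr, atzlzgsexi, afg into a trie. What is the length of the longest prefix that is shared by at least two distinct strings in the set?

9

Look for the deepest trie node that still has at least two words in its subtree.
"atzlzgsexb" and "atzlzgsexi" agree on "atzlzgsex" (9 characters) before diverging; nothing deeper is shared.
Longest shared-prefix length: 9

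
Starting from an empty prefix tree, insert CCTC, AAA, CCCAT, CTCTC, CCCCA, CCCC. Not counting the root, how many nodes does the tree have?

16

Trie structure (* marks end of a word):
(root)
├─ A
│  └─ A
│     └─ A *
└─ C
   ├─ C
   │  ├─ C
   │  │  ├─ A
   │  │  │  └─ T *
   │  │  └─ C *
   │  │     └─ A *
   │  └─ T
   │     └─ C *
   └─ T
      └─ C
         └─ T
            └─ C *
Counting every labelled node above: 16.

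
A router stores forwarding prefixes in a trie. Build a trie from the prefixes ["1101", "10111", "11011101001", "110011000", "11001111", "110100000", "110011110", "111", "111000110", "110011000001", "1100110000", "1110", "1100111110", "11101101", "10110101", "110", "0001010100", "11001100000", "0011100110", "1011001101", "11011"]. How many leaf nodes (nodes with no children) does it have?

A leaf is a node with no children — equivalently, the end of a word that is not a proper prefix of any other stored word.
Those words: "0001010100", "0011100110", "1011001101", "10110101", "10111", "110011000001", "110011110", "1100111110", "110100000", "11011101001", "111000110", "11101101"
Leaf count: 12

12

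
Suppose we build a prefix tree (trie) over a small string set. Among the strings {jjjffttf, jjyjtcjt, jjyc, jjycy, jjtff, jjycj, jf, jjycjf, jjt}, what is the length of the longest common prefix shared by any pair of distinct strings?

5

The deepest shared node is where two words last agree before diverging.
e.g. "jjycj" and "jjycjf" share the prefix "jjycj" of length 5; no pair shares a longer one.
Longest shared-prefix length: 5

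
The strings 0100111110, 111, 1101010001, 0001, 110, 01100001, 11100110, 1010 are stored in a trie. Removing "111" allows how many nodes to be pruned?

0

A node on "111"'s path can go only if nothing else ends at it or branches off below it.
Every node on "111" is still needed (e.g. by "11100110"), so nothing is freed.
Nodes removed: 0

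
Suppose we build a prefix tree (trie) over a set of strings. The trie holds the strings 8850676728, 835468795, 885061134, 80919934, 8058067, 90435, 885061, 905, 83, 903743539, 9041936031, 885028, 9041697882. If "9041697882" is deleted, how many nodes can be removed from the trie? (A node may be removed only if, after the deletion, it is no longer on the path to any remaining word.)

Walk "9041697882" from the leaf back toward the root, removing each node that no remaining word uses.
The suffix "697882" (6 nodes) is used only by "9041697882"; the node for "9041" still has the child "9", so pruning stops there.
Nodes removed: 6

6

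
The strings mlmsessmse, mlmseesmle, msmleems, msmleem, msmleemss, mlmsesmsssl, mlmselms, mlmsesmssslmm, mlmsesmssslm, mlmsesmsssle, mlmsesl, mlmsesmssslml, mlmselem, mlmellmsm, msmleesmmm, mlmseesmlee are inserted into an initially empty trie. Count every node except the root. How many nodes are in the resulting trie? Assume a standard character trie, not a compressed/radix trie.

49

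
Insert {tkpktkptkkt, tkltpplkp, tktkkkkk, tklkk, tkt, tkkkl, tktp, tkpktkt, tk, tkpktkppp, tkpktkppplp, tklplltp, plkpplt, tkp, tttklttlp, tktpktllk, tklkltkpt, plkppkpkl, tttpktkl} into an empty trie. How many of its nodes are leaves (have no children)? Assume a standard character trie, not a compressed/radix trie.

Leaves are exactly the stored words that no other stored word extends.
Those words: "plkppkpkl", "plkpplt", "tkkkl", "tklkk", "tklkltkpt", "tklplltp", "tkltpplkp", "tkpktkppplp", "tkpktkptkkt", "tkpktkt", "tktkkkkk", "tktpktllk", "tttklttlp", "tttpktkl"
Leaf count: 14

14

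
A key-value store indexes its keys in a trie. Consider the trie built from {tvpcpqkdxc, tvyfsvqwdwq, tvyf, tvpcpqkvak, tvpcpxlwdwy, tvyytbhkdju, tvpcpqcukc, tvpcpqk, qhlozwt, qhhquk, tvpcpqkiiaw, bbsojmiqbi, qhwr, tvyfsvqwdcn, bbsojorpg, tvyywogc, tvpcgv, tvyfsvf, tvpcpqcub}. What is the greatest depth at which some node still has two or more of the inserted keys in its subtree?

9

The deepest shared node is where two words last agree before diverging.
e.g. "tvyfsvqwdcn" and "tvyfsvqwdwq" share the prefix "tvyfsvqwd" of length 9; no pair shares a longer one.
Longest shared-prefix length: 9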